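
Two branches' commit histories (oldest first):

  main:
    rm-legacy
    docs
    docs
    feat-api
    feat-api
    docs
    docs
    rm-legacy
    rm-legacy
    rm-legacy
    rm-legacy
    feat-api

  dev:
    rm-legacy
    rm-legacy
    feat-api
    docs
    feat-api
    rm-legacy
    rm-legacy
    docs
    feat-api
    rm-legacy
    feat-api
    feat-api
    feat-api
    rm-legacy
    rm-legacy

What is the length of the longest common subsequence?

Taking rm-legacy [1,2], then docs [2,4], then docs [3,8], then feat-api [4,12], then feat-api [5,13], then rm-legacy [10,14], then rm-legacy [11,15] gives a common subsequence of length 7. The LCS DP gives dp[12][15] = 7, so this is optimal.

7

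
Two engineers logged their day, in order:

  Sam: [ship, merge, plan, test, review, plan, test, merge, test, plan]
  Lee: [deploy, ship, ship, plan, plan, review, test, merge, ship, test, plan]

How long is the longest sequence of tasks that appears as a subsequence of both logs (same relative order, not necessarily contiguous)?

7

Pick ship at Sam[1]=Lee[3]; then plan at Sam[3]=Lee[5]; then review at Sam[5]=Lee[6]; then test at Sam[7]=Lee[7]; then merge at Sam[8]=Lee[8]; then test at Sam[9]=Lee[10]; then plan at Sam[10]=Lee[11]; all 7 tasks appear in both, in order. dp[10][11] = 7 confirms this is the maximum.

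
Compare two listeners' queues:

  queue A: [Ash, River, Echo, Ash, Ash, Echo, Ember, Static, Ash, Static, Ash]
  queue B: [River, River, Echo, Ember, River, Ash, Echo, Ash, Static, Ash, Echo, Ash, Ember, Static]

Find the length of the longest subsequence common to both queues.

7

One common subsequence of length 7: Ash (queue A #1, queue B #6), then Echo (queue A #3, queue B #7), then Ash (queue A #4, queue B #8), then Ash (queue A #5, queue B #10), then Echo (queue A #6, queue B #11), then Ember (queue A #7, queue B #13), then Static (queue A #10, queue B #14). dp[11][14] = 7 confirms this is the maximum.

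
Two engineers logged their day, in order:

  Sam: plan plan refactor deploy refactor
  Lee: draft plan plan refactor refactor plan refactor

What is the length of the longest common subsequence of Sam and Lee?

Taking plan [1,2]; then plan [2,3]; then refactor [3,5]; then refactor [5,7] gives a common subsequence of length 4, and the DP table's final entry dp[5][7] is also 4, so no common subsequence is longer.

4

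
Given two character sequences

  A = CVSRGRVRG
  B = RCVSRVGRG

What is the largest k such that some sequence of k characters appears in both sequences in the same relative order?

Pick C (A #1, B #2), V (A #2, B #3), S (A #3, B #4), R (A #4, B #5), G (A #5, B #7), R (A #8, B #8), G (A #9, B #9); all 7 characters appear in both, in order. dp[9][9] = 7 confirms this is the maximum.

7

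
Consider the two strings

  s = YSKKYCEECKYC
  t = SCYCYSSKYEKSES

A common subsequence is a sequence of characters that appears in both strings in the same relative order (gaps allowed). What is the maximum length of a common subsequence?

Pick Y (s #1, t #5), then S (s #2, t #7), then K (s #4, t #8), then Y (s #5, t #9), then E (s #7, t #10), then E (s #8, t #13); all 6 characters appear in both, in order, and the DP table's final entry dp[12][14] is also 6, so no common subsequence is longer.

6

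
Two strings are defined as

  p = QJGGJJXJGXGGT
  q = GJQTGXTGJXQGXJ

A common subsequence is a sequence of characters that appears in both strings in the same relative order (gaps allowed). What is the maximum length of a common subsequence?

7

Taking Q [1,3]; then G [3,5]; then G [4,8]; then J [6,9]; then X [7,10]; then G [9,12]; then X [10,13] gives a common subsequence of length 7. dp[13][14] = 7 confirms this is the maximum.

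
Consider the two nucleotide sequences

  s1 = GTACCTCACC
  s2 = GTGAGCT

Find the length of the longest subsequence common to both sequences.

5

One common subsequence of length 5: G (s1 #1, s2 #1) → T (s1 #2, s2 #2) → A (s1 #3, s2 #4) → C (s1 #5, s2 #6) → T (s1 #6, s2 #7). dp[10][7] = 5 confirms this is the maximum.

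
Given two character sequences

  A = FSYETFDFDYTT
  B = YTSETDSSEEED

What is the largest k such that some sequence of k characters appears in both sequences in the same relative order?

5

Match S (A #2, B #3); then E (A #4, B #4); then T (A #5, B #5); then D (A #7, B #6); then D (A #9, B #12) — 5 characters in the same relative order in both, and the DP table's final entry dp[12][12] is also 5, so no common subsequence is longer.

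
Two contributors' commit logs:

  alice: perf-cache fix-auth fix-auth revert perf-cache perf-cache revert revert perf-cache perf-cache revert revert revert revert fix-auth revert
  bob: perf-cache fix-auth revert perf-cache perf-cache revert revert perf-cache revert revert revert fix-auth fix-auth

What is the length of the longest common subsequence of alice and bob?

12

Match perf-cache at alice[1]=bob[1] → fix-auth at alice[3]=bob[2] → revert at alice[4]=bob[3] → perf-cache at alice[5]=bob[4] → perf-cache at alice[6]=bob[5] → revert at alice[7]=bob[6] → revert at alice[8]=bob[7] → perf-cache at alice[10]=bob[8] → revert at alice[11]=bob[9] → revert at alice[12]=bob[10] → revert at alice[13]=bob[11] → fix-auth at alice[15]=bob[13] — 12 commits in the same relative order in both. dp[16][13] = 12 confirms this is the maximum.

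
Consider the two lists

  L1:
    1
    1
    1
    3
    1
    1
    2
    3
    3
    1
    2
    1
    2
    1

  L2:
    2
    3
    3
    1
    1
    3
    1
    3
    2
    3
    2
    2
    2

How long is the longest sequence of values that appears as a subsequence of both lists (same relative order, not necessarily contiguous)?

8

Match 1 [1,4], 1 [2,5], 1 [3,7], 3 [4,8], 2 [7,9], 3 [8,10], 2 [11,12], 2 [13,13] — 8 values in the same relative order in both. dp[14][13] = 8 confirms this is the maximum.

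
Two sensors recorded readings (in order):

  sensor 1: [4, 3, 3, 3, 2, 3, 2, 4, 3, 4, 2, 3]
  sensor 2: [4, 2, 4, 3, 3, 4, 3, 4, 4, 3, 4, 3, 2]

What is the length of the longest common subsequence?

8

One common subsequence of length 8: 4 [1,3], 3 [2,4], 3 [3,5], 3 [4,7], 3 [6,10], 4 [8,11], 3 [9,12], 2 [11,13]. Since dp[12][13] = 8, nothing longer is possible.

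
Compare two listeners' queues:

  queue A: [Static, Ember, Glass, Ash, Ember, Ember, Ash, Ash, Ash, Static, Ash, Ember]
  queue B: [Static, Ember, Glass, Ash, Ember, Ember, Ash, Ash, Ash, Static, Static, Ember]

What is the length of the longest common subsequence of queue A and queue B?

Match Static (queue A #1, queue B #1); then Ember (queue A #2, queue B #2); then Glass (queue A #3, queue B #3); then Ash (queue A #4, queue B #4); then Ember (queue A #5, queue B #5); then Ember (queue A #6, queue B #6); then Ash (queue A #7, queue B #7); then Ash (queue A #8, queue B #8); then Ash (queue A #9, queue B #9); then Static (queue A #10, queue B #11); then Ember (queue A #12, queue B #12) — 11 songs in the same relative order in both, and the DP table's final entry dp[12][12] is also 11, so no common subsequence is longer.

11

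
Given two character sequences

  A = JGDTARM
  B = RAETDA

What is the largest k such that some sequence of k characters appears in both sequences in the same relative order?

Pick D [3,5], then A [5,6]; all 2 characters appear in both, in order. dp[7][6] = 2 confirms this is the maximum.

2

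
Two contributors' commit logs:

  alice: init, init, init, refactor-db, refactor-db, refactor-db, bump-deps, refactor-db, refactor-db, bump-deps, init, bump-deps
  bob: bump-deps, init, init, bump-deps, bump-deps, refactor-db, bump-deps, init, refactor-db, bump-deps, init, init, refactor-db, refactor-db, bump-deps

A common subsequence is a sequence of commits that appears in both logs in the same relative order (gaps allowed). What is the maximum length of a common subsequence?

8

Pick init [1,2] → init [2,3] → init [3,8] → refactor-db [6,9] → bump-deps [7,10] → refactor-db [8,13] → refactor-db [9,14] → bump-deps [12,15]; all 8 commits appear in both, in order, and the DP table's final entry dp[12][15] is also 8, so no common subsequence is longer.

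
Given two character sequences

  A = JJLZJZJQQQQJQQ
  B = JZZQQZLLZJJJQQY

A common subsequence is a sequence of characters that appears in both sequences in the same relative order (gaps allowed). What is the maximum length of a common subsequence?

Match J [1,1], then L [3,8], then Z [4,9], then J [5,10], then J [7,11], then J [12,12], then Q [13,13], then Q [14,14] — 8 characters in the same relative order in both, and the DP table's final entry dp[14][15] is also 8, so no common subsequence is longer.

8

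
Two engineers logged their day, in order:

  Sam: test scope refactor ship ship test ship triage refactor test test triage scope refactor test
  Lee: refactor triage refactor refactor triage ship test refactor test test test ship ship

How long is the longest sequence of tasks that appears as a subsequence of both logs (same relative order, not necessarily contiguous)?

7

Pick refactor [3,4], then ship [5,6], then test [6,7], then refactor [9,8], then test [10,9], then test [11,10], then test [15,11]; all 7 tasks appear in both, in order. dp[15][13] = 7 confirms this is the maximum.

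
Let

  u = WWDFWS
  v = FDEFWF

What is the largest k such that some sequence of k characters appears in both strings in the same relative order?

Let dp[i][j] be the LCS length of the first i characters of u and the first j characters of v. dp[i][j] = dp[i-1][j-1]+1 when the i-th and j-th characters match, else max(dp[i-1][j], dp[i][j-1]).
    ·  F  D  E  F  W  F
 ·  0  0  0  0  0  0  0
 W  0  0  0  0  0  1  1
 W  0  0  0  0  0  1  1
 D  0  0  1  1  1  1  1
 F  0  1  1  1  2  2  2
 W  0  1  1  1  2  3  3
 S  0  1  1  1  2  3  3
dp[6][6] = 3. One LCS (by backtracking along matches): DFW.

3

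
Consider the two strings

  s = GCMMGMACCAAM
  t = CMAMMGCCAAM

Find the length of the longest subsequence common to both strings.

9

Let dp[i][j] be the LCS length of the first i characters of s and the first j characters of t. dp[i][j] = dp[i-1][j-1]+1 when the i-th and j-th characters match, else max(dp[i-1][j], dp[i][j-1]).
    ·  C  M  A  M  M  G  C  C  A  A  M
 ·  0  0  0  0  0  0  0  0  0  0  0  0
 G  0  0  0  0  0  0  1  1  1  1  1  1
 C  0  1  1  1  1  1  1  2  2  2  2  2
 M  0  1  2  2  2  2  2  2  2  2  2  3
 M  0  1  2  2  3  3  3  3  3  3  3  3
 G  0  1  2  2  3  3  4  4  4  4  4  4
 M  0  1  2  2  3  4  4  4  4  4  4  5
 A  0  1  2  3  3  4  4  4  4  5  5  5
 C  0  1  2  3  3  4  4  5  5  5  5  5
 C  0  1  2  3  3  4  4  5  6  6  6  6
 A  0  1  2  3  3  4  4  5  6  7  7  7
 A  0  1  2  3  3  4  4  5  6  7  8  8
 M  0  1  2  3  4  4  4  5  6  7  8  9
dp[12][11] = 9. One LCS (by backtracking along matches): CMMGCCAAM.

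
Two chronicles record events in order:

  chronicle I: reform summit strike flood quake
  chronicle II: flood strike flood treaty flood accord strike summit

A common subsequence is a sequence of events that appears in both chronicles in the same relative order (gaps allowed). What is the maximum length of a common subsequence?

2

One common subsequence of length 2: strike [3,2] → flood [4,5]. Since dp[5][8] = 2, nothing longer is possible.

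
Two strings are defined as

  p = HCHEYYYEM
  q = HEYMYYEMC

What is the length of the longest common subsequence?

7

Match H [3,1] → E [4,2] → Y [5,3] → Y [6,5] → Y [7,6] → E [8,7] → M [9,8] — 7 characters in the same relative order in both. Since dp[9][9] = 7, nothing longer is possible.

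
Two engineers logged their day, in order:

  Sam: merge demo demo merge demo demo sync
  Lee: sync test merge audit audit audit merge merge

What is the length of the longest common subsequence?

2

One common subsequence of length 2: merge (Sam #1, Lee #7), merge (Sam #4, Lee #8), and the DP table's final entry dp[7][8] is also 2, so no common subsequence is longer.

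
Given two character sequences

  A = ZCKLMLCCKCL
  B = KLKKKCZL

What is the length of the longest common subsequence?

One common subsequence of length 5: K (A #3, B #1); then L (A #4, B #2); then K (A #9, B #5); then C (A #10, B #6); then L (A #11, B #8). The LCS DP gives dp[11][8] = 5, so this is optimal.

5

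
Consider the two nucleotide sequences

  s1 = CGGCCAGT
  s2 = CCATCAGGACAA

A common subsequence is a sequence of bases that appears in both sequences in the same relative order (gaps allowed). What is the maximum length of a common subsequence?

5

Let dp[i][j] be the LCS length of the first i bases of s1 and the first j bases of s2. dp[i][j] = dp[i-1][j-1]+1 when the i-th and j-th bases match, else max(dp[i-1][j], dp[i][j-1]).
    ·  C  C  A  T  C  A  G  G  A  C  A  A
 ·  0  0  0  0  0  0  0  0  0  0  0  0  0
 C  0  1  1  1  1  1  1  1  1  1  1  1  1
 G  0  1  1  1  1  1  1  2  2  2  2  2  2
 G  0  1  1  1  1  1  1  2  3  3  3  3  3
 C  0  1  2  2  2  2  2  2  3  3  4  4  4
 C  0  1  2  2  2  3  3  3  3  3  4  4  4
 A  0  1  2  3  3  3  4  4  4  4  4  5  5
 G  0  1  2  3  3  3  4  5  5  5  5  5  5
 T  0  1  2  3  4  4  4  5  5  5  5  5  5
dp[8][12] = 5. One LCS (by backtracking along matches): CGGCA.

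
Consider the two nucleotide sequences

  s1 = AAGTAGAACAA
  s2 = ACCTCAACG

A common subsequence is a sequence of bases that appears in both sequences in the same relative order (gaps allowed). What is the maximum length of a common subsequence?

5

Let dp[i][j] be the LCS length of the first i bases of s1 and the first j bases of s2. dp[i][j] = dp[i-1][j-1]+1 when the i-th and j-th bases match, else max(dp[i-1][j], dp[i][j-1]).
    ·  A  C  C  T  C  A  A  C  G
 ·  0  0  0  0  0  0  0  0  0  0
 A  0  1  1  1  1  1  1  1  1  1
 A  0  1  1  1  1  1  2  2  2  2
 G  0  1  1  1  1  1  2  2  2  3
 T  0  1  1  1  2  2  2  2  2  3
 A  0  1  1  1  2  2  3  3  3  3
 G  0  1  1  1  2  2  3  3  3  4
 A  0  1  1  1  2  2  3  4  4  4
 A  0  1  1  1  2  2  3  4  4  4
 C  0  1  2  2  2  3  3  4  5  5
 A  0  1  2  2  2  3  4  4  5  5
 A  0  1  2  2  2  3  4  5  5  5
dp[11][9] = 5. One LCS (by backtracking along matches): ATAAC.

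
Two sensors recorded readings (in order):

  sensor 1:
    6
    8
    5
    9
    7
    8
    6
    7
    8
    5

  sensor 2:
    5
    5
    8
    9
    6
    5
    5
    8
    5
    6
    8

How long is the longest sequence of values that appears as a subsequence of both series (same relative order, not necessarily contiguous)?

5

Match 6 at sensor 1[1]=sensor 2[5]; then 8 at sensor 1[2]=sensor 2[8]; then 5 at sensor 1[3]=sensor 2[9]; then 6 at sensor 1[7]=sensor 2[10]; then 8 at sensor 1[9]=sensor 2[11] — 5 values in the same relative order in both. The LCS DP gives dp[10][11] = 5, so this is optimal.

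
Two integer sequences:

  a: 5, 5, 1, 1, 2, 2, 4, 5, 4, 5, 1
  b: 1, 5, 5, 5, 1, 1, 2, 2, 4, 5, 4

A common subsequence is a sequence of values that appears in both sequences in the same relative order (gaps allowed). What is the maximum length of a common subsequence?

9

Let dp[i][j] be the LCS length of the first i values of a and the first j values of b. dp[i][j] = dp[i-1][j-1]+1 when the i-th and j-th values match, else max(dp[i-1][j], dp[i][j-1]).
    ·  1  5  5  5  1  1  2  2  4  5  4
 ·  0  0  0  0  0  0  0  0  0  0  0  0
 5  0  0  1  1  1  1  1  1  1  1  1  1
 5  0  0  1  2  2  2  2  2  2  2  2  2
 1  0  1  1  2  2  3  3  3  3  3  3  3
 1  0  1  1  2  2  3  4  4  4  4  4  4
 2  0  1  1  2  2  3  4  5  5  5  5  5
 2  0  1  1  2  2  3  4  5  6  6  6  6
 4  0  1  1  2  2  3  4  5  6  7  7  7
 5  0  1  2  2  3  3  4  5  6  7  8  8
 4  0  1  2  2  3  3  4  5  6  7  8  9
 5  0  1  2  3  3  3  4  5  6  7  8  9
 1  0  1  2  3  3  4  4  5  6  7  8  9
dp[11][11] = 9. One LCS (by backtracking along matches): 5, 5, 1, 1, 2, 2, 4, 5, 4.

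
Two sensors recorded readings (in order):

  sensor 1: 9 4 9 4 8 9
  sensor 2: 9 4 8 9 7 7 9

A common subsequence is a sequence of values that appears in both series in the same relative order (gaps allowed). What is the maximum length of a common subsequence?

Taking 9 [1,1] → 4 [2,2] → 9 [3,4] → 9 [6,7] gives a common subsequence of length 4, and the DP table's final entry dp[6][7] is also 4, so no common subsequence is longer.

4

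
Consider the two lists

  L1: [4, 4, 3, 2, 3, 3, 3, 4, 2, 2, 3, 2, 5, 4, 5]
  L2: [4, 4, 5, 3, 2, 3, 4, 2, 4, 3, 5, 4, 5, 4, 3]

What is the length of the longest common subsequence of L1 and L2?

Taking 4 [1,1] → 4 [2,2] → 3 [3,4] → 2 [4,5] → 3 [7,6] → 4 [8,7] → 2 [9,8] → 3 [11,10] → 5 [13,11] → 4 [14,12] → 5 [15,13] gives a common subsequence of length 11. The LCS DP gives dp[15][15] = 11, so this is optimal.

11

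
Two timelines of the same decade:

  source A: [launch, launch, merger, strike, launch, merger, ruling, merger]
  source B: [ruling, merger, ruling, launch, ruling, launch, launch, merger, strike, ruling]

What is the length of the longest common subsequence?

5

Match launch (source A #1, source B #6), then launch (source A #2, source B #7), then merger (source A #3, source B #8), then strike (source A #4, source B #9), then ruling (source A #7, source B #10) — 5 events in the same relative order in both. The LCS DP gives dp[8][10] = 5, so this is optimal.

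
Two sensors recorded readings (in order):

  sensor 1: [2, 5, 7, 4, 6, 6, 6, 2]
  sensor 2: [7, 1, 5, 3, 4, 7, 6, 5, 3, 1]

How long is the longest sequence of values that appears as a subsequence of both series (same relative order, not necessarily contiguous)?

3

Taking 5 (sensor 1 #2, sensor 2 #3) → 7 (sensor 1 #3, sensor 2 #6) → 6 (sensor 1 #5, sensor 2 #7) gives a common subsequence of length 3. The LCS DP gives dp[8][10] = 3, so this is optimal.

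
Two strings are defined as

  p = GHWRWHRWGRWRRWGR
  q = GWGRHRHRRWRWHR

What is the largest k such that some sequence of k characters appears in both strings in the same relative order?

Taking G (p #1, q #3); then H (p #2, q #5); then R (p #4, q #6); then H (p #6, q #7); then R (p #7, q #8); then R (p #10, q #9); then W (p #11, q #10); then R (p #13, q #11); then W (p #14, q #12); then R (p #16, q #14) gives a common subsequence of length 10. dp[16][14] = 10 confirms this is the maximum.

10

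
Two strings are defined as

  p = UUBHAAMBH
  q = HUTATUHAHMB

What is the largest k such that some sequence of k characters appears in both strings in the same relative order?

Let dp[i][j] be the LCS length of the first i characters of p and the first j characters of q. dp[i][j] = dp[i-1][j-1]+1 when the i-th and j-th characters match, else max(dp[i-1][j], dp[i][j-1]).
    ·  H  U  T  A  T  U  H  A  H  M  B
 ·  0  0  0  0  0  0  0  0  0  0  0  0
 U  0  0  1  1  1  1  1  1  1  1  1  1
 U  0  0  1  1  1  1  2  2  2  2  2  2
 B  0  0  1  1  1  1  2  2  2  2  2  3
 H  0  1  1  1  1  1  2  3  3  3  3  3
 A  0  1  1  1  2  2  2  3  4  4  4  4
 A  0  1  1  1  2  2  2  3  4  4  4  4
 M  0  1  1  1  2  2  2  3  4  4  5  5
 B  0  1  1  1  2  2  2  3  4  4  5  6
 H  0  1  1  1  2  2  2  3  4  5  5  6
dp[9][11] = 6. One LCS (by backtracking along matches): UUHAMB.

6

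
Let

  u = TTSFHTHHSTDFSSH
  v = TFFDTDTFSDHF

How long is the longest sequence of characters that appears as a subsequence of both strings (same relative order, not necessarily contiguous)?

Pick T at u[1]=v[1] → F at u[4]=v[3] → T at u[6]=v[5] → T at u[10]=v[7] → F at u[12]=v[8] → S at u[13]=v[9] → H at u[15]=v[11]; all 7 characters appear in both, in order, and the DP table's final entry dp[15][12] is also 7, so no common subsequence is longer.

7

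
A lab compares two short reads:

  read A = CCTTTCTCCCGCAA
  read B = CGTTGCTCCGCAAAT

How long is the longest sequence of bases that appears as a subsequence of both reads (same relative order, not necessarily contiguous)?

One common subsequence of length 11: C (read A #1, read B #1), then T (read A #3, read B #3), then T (read A #4, read B #4), then C (read A #6, read B #6), then T (read A #7, read B #7), then C (read A #9, read B #8), then C (read A #10, read B #9), then G (read A #11, read B #10), then C (read A #12, read B #11), then A (read A #13, read B #13), then A (read A #14, read B #14), and the DP table's final entry dp[14][15] is also 11, so no common subsequence is longer.

11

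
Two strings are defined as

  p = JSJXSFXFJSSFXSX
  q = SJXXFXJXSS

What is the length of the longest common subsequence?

8

Taking S [2,1], then J [3,2], then X [4,4], then F [6,5], then X [7,6], then J [9,7], then S [11,9], then S [14,10] gives a common subsequence of length 8. dp[15][10] = 8 confirms this is the maximum.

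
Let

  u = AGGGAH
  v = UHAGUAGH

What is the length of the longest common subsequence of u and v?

4

Let dp[i][j] be the LCS length of the first i characters of u and the first j characters of v. dp[i][j] = dp[i-1][j-1]+1 when the i-th and j-th characters match, else max(dp[i-1][j], dp[i][j-1]).
    ·  U  H  A  G  U  A  G  H
 ·  0  0  0  0  0  0  0  0  0
 A  0  0  0  1  1  1  1  1  1
 G  0  0  0  1  2  2  2  2  2
 G  0  0  0  1  2  2  2  3  3
 G  0  0  0  1  2  2  2  3  3
 A  0  0  0  1  2  2  3  3  3
 H  0  0  1  1  2  2  3  3  4
dp[6][8] = 4. One LCS (by backtracking along matches): AGGH.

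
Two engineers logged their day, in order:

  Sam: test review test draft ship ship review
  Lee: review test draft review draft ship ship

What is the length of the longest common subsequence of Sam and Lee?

One common subsequence of length 5: test [1,2], review [2,4], draft [4,5], ship [5,6], ship [6,7], and the DP table's final entry dp[7][7] is also 5, so no common subsequence is longer.

5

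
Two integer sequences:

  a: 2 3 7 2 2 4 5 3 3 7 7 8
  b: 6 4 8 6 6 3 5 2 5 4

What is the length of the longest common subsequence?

3

Let dp[i][j] be the LCS length of the first i values of a and the first j values of b. dp[i][j] = dp[i-1][j-1]+1 when the i-th and j-th values match, else max(dp[i-1][j], dp[i][j-1]).
    ·  6  4  8  6  6  3  5  2  5  4
 ·  0  0  0  0  0  0  0  0  0  0  0
 2  0  0  0  0  0  0  0  0  1  1  1
 3  0  0  0  0  0  0  1  1  1  1  1
 7  0  0  0  0  0  0  1  1  1  1  1
 2  0  0  0  0  0  0  1  1  2  2  2
 2  0  0  0  0  0  0  1  1  2  2  2
 4  0  0  1  1  1  1  1  1  2  2  3
 5  0  0  1  1  1  1  1  2  2  3  3
 3  0  0  1  1  1  1  2  2  2  3  3
 3  0  0  1  1  1  1  2  2  2  3  3
 7  0  0  1  1  1  1  2  2  2  3  3
 7  0  0  1  1  1  1  2  2  2  3  3
 8  0  0  1  2  2  2  2  2  2  3  3
dp[12][10] = 3. One LCS (by backtracking along matches): 3, 2, 4.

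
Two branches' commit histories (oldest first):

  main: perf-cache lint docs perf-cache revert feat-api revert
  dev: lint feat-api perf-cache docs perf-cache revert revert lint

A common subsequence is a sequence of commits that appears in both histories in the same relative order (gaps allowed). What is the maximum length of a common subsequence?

Match perf-cache (main #1, dev #3); then docs (main #3, dev #4); then perf-cache (main #4, dev #5); then revert (main #5, dev #6); then revert (main #7, dev #7) — 5 commits in the same relative order in both. The LCS DP gives dp[7][8] = 5, so this is optimal.

5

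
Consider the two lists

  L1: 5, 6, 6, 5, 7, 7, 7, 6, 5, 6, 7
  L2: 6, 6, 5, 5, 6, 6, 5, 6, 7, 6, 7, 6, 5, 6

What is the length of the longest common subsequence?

Pick 5 [1,4]; then 6 [2,5]; then 6 [3,6]; then 5 [4,7]; then 7 [5,9]; then 7 [7,11]; then 6 [8,12]; then 5 [9,13]; then 6 [10,14]; all 9 values appear in both, in order. dp[11][14] = 9 confirms this is the maximum.

9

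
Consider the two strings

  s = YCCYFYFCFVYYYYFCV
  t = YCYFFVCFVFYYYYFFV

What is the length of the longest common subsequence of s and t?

Taking Y [1,1]; then C [3,2]; then Y [4,3]; then F [5,4]; then F [7,5]; then C [8,7]; then F [9,8]; then V [10,9]; then Y [11,11]; then Y [12,12]; then Y [13,13]; then Y [14,14]; then F [15,16]; then V [17,17] gives a common subsequence of length 14. The LCS DP gives dp[17][17] = 14, so this is optimal.

14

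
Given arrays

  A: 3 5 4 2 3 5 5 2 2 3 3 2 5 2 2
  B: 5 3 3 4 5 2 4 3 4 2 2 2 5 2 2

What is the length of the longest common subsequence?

Match 3 at A[1]=B[3] → 5 at A[2]=B[5] → 4 at A[3]=B[7] → 3 at A[5]=B[8] → 2 at A[8]=B[10] → 2 at A[9]=B[11] → 2 at A[12]=B[12] → 5 at A[13]=B[13] → 2 at A[14]=B[14] → 2 at A[15]=B[15] — 10 values in the same relative order in both. Since dp[15][15] = 10, nothing longer is possible.

10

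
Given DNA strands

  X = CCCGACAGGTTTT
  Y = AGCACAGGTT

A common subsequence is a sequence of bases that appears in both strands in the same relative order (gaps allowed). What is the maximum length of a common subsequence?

Pick C (X #3, Y #3); then A (X #5, Y #4); then C (X #6, Y #5); then A (X #7, Y #6); then G (X #8, Y #7); then G (X #9, Y #8); then T (X #12, Y #9); then T (X #13, Y #10); all 8 bases appear in both, in order. dp[13][10] = 8 confirms this is the maximum.

8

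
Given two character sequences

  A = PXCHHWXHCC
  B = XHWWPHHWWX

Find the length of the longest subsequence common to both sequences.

5

One common subsequence of length 5: P (A #1, B #5) → H (A #4, B #6) → H (A #5, B #7) → W (A #6, B #9) → X (A #7, B #10). dp[10][10] = 5 confirms this is the maximum.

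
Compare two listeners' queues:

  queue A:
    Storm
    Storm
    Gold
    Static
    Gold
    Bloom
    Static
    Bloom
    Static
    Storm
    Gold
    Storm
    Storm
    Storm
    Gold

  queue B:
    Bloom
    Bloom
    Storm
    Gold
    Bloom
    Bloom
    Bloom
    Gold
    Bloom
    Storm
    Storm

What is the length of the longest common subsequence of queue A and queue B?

7

Match Storm (queue A #2, queue B #3); then Gold (queue A #3, queue B #4); then Bloom (queue A #6, queue B #6); then Bloom (queue A #8, queue B #7); then Gold (queue A #11, queue B #8); then Storm (queue A #13, queue B #10); then Storm (queue A #14, queue B #11) — 7 songs in the same relative order in both. Since dp[15][11] = 7, nothing longer is possible.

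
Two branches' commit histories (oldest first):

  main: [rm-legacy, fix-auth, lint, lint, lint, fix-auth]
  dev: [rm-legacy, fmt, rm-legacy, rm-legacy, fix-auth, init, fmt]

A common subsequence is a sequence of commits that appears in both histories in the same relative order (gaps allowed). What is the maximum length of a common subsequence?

2

Match rm-legacy (main #1, dev #4); then fix-auth (main #2, dev #5) — 2 commits in the same relative order in both, and the DP table's final entry dp[6][7] is also 2, so no common subsequence is longer.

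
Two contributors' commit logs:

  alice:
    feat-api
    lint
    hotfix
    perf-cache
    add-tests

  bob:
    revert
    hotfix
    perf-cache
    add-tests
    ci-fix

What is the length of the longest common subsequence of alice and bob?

3

One common subsequence of length 3: hotfix [3,2], perf-cache [4,3], add-tests [5,4]. The LCS DP gives dp[5][5] = 3, so this is optimal.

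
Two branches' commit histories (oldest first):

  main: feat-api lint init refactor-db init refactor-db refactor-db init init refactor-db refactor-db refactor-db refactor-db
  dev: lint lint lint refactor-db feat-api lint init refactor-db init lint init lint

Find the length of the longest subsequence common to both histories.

Pick feat-api [1,5], lint [2,6], init [3,7], refactor-db [4,8], init [5,9], init [8,11]; all 6 commits appear in both, in order. The LCS DP gives dp[13][12] = 6, so this is optimal.

6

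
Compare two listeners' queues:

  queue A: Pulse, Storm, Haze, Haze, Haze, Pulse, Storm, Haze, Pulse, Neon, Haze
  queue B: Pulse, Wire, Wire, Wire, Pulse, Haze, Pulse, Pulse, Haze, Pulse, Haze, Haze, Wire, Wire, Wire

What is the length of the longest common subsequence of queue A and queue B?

Taking Pulse [1,5], then Haze [3,6], then Haze [5,9], then Pulse [6,10], then Haze [8,11], then Haze [11,12] gives a common subsequence of length 6. The LCS DP gives dp[11][15] = 6, so this is optimal.

6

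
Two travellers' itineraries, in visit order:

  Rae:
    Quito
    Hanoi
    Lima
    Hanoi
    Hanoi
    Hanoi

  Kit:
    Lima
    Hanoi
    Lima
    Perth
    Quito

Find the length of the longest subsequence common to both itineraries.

2

Match Hanoi [2,2], Lima [3,3] — 2 stops in the same relative order in both, and the DP table's final entry dp[6][5] is also 2, so no common subsequence is longer.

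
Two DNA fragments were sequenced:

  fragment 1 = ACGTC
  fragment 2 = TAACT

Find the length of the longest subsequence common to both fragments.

3

Match A (fragment 1 #1, fragment 2 #3), then C (fragment 1 #2, fragment 2 #4), then T (fragment 1 #4, fragment 2 #5) — 3 bases in the same relative order in both, and the DP table's final entry dp[5][5] is also 3, so no common subsequence is longer.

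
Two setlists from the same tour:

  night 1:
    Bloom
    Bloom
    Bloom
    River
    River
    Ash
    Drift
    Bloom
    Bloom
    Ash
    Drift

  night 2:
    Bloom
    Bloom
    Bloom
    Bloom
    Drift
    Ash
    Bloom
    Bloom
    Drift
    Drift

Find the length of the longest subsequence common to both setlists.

7

Pick Bloom (night 1 #1, night 2 #2), then Bloom (night 1 #2, night 2 #3), then Bloom (night 1 #3, night 2 #4), then Ash (night 1 #6, night 2 #6), then Bloom (night 1 #8, night 2 #7), then Bloom (night 1 #9, night 2 #8), then Drift (night 1 #11, night 2 #10); all 7 songs appear in both, in order. dp[11][10] = 7 confirms this is the maximum.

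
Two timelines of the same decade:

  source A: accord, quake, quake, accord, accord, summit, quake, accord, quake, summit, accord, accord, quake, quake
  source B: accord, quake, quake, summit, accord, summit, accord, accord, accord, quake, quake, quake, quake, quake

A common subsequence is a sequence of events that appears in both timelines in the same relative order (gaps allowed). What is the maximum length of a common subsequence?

10

Taking accord [1,1], then quake [2,2], then quake [3,3], then accord [5,5], then summit [6,6], then accord [8,7], then accord [11,8], then accord [12,9], then quake [13,13], then quake [14,14] gives a common subsequence of length 10. dp[14][14] = 10 confirms this is the maximum.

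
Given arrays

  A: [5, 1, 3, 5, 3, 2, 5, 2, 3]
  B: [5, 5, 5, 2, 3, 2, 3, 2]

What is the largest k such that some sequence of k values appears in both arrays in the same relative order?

5

Let dp[i][j] be the LCS length of the first i values of A and the first j values of B. dp[i][j] = dp[i-1][j-1]+1 when the i-th and j-th values match, else max(dp[i-1][j], dp[i][j-1]).
    ·  5  5  5  2  3  2  3  2
 ·  0  0  0  0  0  0  0  0  0
 5  0  1  1  1  1  1  1  1  1
 1  0  1  1  1  1  1  1  1  1
 3  0  1  1  1  1  2  2  2  2
 5  0  1  2  2  2  2  2  2  2
 3  0  1  2  2  2  3  3  3  3
 2  0  1  2  2  3  3  4  4  4
 5  0  1  2  3  3  3  4  4  4
 2  0  1  2  3  4  4  4  4  5
 3  0  1  2  3  4  5  5  5  5
dp[9][8] = 5. One LCS (by backtracking along matches): 5, 5, 3, 2, 2.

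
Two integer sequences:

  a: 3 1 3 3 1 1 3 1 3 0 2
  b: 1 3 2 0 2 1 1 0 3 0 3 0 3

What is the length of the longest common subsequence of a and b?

Taking 1 (a #2, b #1) → 3 (a #3, b #2) → 1 (a #5, b #6) → 1 (a #6, b #7) → 3 (a #7, b #9) → 3 (a #9, b #11) → 0 (a #10, b #12) gives a common subsequence of length 7. dp[11][13] = 7 confirms this is the maximum.

7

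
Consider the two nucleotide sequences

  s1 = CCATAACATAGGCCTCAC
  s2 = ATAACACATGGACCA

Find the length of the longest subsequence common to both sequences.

Taking A (s1 #3, s2 #1); then T (s1 #4, s2 #2); then A (s1 #5, s2 #4); then A (s1 #6, s2 #6); then C (s1 #7, s2 #7); then A (s1 #8, s2 #8); then T (s1 #9, s2 #9); then G (s1 #11, s2 #10); then G (s1 #12, s2 #11); then C (s1 #14, s2 #13); then C (s1 #16, s2 #14); then A (s1 #17, s2 #15) gives a common subsequence of length 12. dp[18][15] = 12 confirms this is the maximum.

12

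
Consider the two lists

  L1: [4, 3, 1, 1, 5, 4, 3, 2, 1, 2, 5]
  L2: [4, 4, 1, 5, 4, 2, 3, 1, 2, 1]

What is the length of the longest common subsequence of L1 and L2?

Let dp[i][j] be the LCS length of the first i values of L1 and the first j values of L2. dp[i][j] = dp[i-1][j-1]+1 when the i-th and j-th values match, else max(dp[i-1][j], dp[i][j-1]).
    ·  4  4  1  5  4  2  3  1  2  1
 ·  0  0  0  0  0  0  0  0  0  0  0
 4  0  1  1  1  1  1  1  1  1  1  1
 3  0  1  1  1  1  1  1  2  2  2  2
 1  0  1  1  2  2  2  2  2  3  3  3
 1  0  1  1  2  2  2  2  2  3  3  4
 5  0  1  1  2  3  3  3  3  3  3  4
 4  0  1  2  2  3  4  4  4  4  4  4
 3  0  1  2  2  3  4  4  5  5  5  5
 2  0  1  2  2  3  4  5  5  5  6  6
 1  0  1  2  3  3  4  5  5  6  6  7
 2  0  1  2  3  3  4  5  5  6  7  7
 5  0  1  2  3  4  4  5  5  6  7  7
dp[11][10] = 7. One LCS (by backtracking along matches): 4, 1, 5, 4, 3, 2, 1.

7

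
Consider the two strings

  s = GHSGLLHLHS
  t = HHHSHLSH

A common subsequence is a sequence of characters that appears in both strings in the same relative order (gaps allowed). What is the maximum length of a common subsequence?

5

Let dp[i][j] be the LCS length of the first i characters of s and the first j characters of t. dp[i][j] = dp[i-1][j-1]+1 when the i-th and j-th characters match, else max(dp[i-1][j], dp[i][j-1]).
    ·  H  H  H  S  H  L  S  H
 ·  0  0  0  0  0  0  0  0  0
 G  0  0  0  0  0  0  0  0  0
 H  0  1  1  1  1  1  1  1  1
 S  0  1  1  1  2  2  2  2  2
 G  0  1  1  1  2  2  2  2  2
 L  0  1  1  1  2  2  3  3  3
 L  0  1  1  1  2  2  3  3  3
 H  0  1  2  2  2  3  3  3  4
 L  0  1  2  2  2  3  4  4  4
 H  0  1  2  3  3  3  4  4  5
 S  0  1  2  3  4  4  4  5  5
dp[10][8] = 5. One LCS (by backtracking along matches): HSHLH.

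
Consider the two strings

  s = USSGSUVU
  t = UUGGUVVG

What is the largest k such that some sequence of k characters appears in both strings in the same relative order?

4

Pick U (s #1, t #2) → G (s #4, t #4) → U (s #6, t #5) → V (s #7, t #7); all 4 characters appear in both, in order. Since dp[8][8] = 4, nothing longer is possible.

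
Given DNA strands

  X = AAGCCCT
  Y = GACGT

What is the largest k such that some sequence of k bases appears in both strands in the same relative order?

3

Let dp[i][j] be the LCS length of the first i bases of X and the first j bases of Y. dp[i][j] = dp[i-1][j-1]+1 when the i-th and j-th bases match, else max(dp[i-1][j], dp[i][j-1]).
    ·  G  A  C  G  T
 ·  0  0  0  0  0  0
 A  0  0  1  1  1  1
 A  0  0  1  1  1  1
 G  0  1  1  1  2  2
 C  0  1  1  2  2  2
 C  0  1  1  2  2  2
 C  0  1  1  2  2  2
 T  0  1  1  2  2  3
dp[7][5] = 3. One LCS (by backtracking along matches): AGT.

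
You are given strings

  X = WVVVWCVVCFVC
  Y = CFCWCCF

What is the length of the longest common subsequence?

4

Let dp[i][j] be the LCS length of the first i characters of X and the first j characters of Y. dp[i][j] = dp[i-1][j-1]+1 when the i-th and j-th characters match, else max(dp[i-1][j], dp[i][j-1]).
    ·  C  F  C  W  C  C  F
 ·  0  0  0  0  0  0  0  0
 W  0  0  0  0  1  1  1  1
 V  0  0  0  0  1  1  1  1
 V  0  0  0  0  1  1  1  1
 V  0  0  0  0  1  1  1  1
 W  0  0  0  0  1  1  1  1
 C  0  1  1  1  1  2  2  2
 V  0  1  1  1  1  2  2  2
 V  0  1  1  1  1  2  2  2
 C  0  1  1  2  2  2  3  3
 F  0  1  2  2  2  2  3  4
 V  0  1  2  2  2  2  3  4
 C  0  1  2  3  3  3  3  4
dp[12][7] = 4. One LCS (by backtracking along matches): WCCF.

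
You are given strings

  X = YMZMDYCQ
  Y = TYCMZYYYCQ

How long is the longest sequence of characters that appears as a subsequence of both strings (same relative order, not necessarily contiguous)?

6

Let dp[i][j] be the LCS length of the first i characters of X and the first j characters of Y. dp[i][j] = dp[i-1][j-1]+1 when the i-th and j-th characters match, else max(dp[i-1][j], dp[i][j-1]).
    ·  T  Y  C  M  Z  Y  Y  Y  C  Q
 ·  0  0  0  0  0  0  0  0  0  0  0
 Y  0  0  1  1  1  1  1  1  1  1  1
 M  0  0  1  1  2  2  2  2  2  2  2
 Z  0  0  1  1  2  3  3  3  3  3  3
 M  0  0  1  1  2  3  3  3  3  3  3
 D  0  0  1  1  2  3  3  3  3  3  3
 Y  0  0  1  1  2  3  4  4  4  4  4
 C  0  0  1  2  2  3  4  4  4  5  5
 Q  0  0  1  2  2  3  4  4  4  5  6
dp[8][10] = 6. One LCS (by backtracking along matches): YMZYCQ.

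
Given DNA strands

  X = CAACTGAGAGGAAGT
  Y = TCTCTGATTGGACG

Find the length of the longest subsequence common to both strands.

9

Pick C [1,2]; then C [4,4]; then T [5,5]; then G [6,6]; then A [7,7]; then G [10,10]; then G [11,11]; then A [12,12]; then G [14,14]; all 9 bases appear in both, in order. The LCS DP gives dp[15][14] = 9, so this is optimal.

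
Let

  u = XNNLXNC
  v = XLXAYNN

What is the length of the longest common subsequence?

4

Pick X [1,1], L [4,2], X [5,3], N [6,7]; all 4 characters appear in both, in order. The LCS DP gives dp[7][7] = 4, so this is optimal.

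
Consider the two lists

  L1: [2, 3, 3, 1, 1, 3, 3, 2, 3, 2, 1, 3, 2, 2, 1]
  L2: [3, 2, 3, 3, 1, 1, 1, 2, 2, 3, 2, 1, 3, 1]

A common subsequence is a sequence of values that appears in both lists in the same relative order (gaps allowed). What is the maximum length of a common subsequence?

11

Pick 2 at L1[1]=L2[2] → 3 at L1[2]=L2[3] → 3 at L1[3]=L2[4] → 1 at L1[4]=L2[6] → 1 at L1[5]=L2[7] → 2 at L1[8]=L2[9] → 3 at L1[9]=L2[10] → 2 at L1[10]=L2[11] → 1 at L1[11]=L2[12] → 3 at L1[12]=L2[13] → 1 at L1[15]=L2[14]; all 11 values appear in both, in order. Since dp[15][14] = 11, nothing longer is possible.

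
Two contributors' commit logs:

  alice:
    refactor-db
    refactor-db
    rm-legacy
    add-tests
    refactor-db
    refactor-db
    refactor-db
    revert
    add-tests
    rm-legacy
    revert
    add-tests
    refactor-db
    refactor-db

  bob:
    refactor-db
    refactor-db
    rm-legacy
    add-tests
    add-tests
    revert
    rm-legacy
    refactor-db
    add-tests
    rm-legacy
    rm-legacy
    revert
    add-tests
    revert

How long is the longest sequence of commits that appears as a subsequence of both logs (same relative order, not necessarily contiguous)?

9

Pick refactor-db at alice[1]=bob[1] → refactor-db at alice[2]=bob[2] → rm-legacy at alice[3]=bob[3] → add-tests at alice[4]=bob[5] → refactor-db at alice[7]=bob[8] → add-tests at alice[9]=bob[9] → rm-legacy at alice[10]=bob[11] → revert at alice[11]=bob[12] → add-tests at alice[12]=bob[13]; all 9 commits appear in both, in order. The LCS DP gives dp[14][14] = 9, so this is optimal.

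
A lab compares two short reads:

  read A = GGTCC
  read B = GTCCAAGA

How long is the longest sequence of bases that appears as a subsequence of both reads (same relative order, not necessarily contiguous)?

4

Pick G (read A #2, read B #1), then T (read A #3, read B #2), then C (read A #4, read B #3), then C (read A #5, read B #4); all 4 bases appear in both, in order. Since dp[5][8] = 4, nothing longer is possible.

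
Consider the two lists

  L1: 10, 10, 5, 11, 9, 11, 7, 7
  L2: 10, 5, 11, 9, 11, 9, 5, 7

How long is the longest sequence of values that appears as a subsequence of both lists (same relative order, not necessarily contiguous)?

6

Pick 10 at L1[2]=L2[1] → 5 at L1[3]=L2[2] → 11 at L1[4]=L2[3] → 9 at L1[5]=L2[4] → 11 at L1[6]=L2[5] → 7 at L1[8]=L2[8]; all 6 values appear in both, in order. The LCS DP gives dp[8][8] = 6, so this is optimal.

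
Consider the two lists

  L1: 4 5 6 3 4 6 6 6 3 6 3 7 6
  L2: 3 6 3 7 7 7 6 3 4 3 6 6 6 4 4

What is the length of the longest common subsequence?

Taking 6 (L1 #3, L2 #7), then 3 (L1 #4, L2 #8), then 4 (L1 #5, L2 #9), then 6 (L1 #6, L2 #11), then 6 (L1 #7, L2 #12), then 6 (L1 #8, L2 #13) gives a common subsequence of length 6. Since dp[13][15] = 6, nothing longer is possible.

6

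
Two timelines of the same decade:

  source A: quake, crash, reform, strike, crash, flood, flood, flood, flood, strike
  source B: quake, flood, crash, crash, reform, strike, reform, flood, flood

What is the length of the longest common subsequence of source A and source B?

Match quake at source A[1]=source B[1], crash at source A[2]=source B[4], reform at source A[3]=source B[5], strike at source A[4]=source B[6], flood at source A[8]=source B[8], flood at source A[9]=source B[9] — 6 events in the same relative order in both. dp[10][9] = 6 confirms this is the maximum.

6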